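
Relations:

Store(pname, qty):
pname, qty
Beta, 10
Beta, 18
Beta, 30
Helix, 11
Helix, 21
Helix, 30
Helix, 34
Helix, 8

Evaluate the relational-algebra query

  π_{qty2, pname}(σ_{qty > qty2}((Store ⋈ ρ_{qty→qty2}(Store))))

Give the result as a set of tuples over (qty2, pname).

{(10, Beta), (11, Helix), (18, Beta), (21, Helix), (30, Helix), (8, Helix)}

ρ[qty→qty2]: schema becomes (pname, qty2); tuples unchanged.
Store ⋈ ρ_{qty→qty2}(Store) (natural join on pname): {(Beta, 10, 10), (Beta, 10, 18), (Beta, 10, 30), (Beta, 18, 10), (Beta, 18, 18), (Beta, 18, 30), (Beta, 30, 10), (Beta, 30, 18), (Beta, 30, 30), (Helix, 11, 11), (Helix, 11, 21), (Helix, 11, 30), (Helix, 11, 34), (Helix, 11, 8), (Helix, 21, 11), (Helix, 21, 21), (Helix, 21, 30), (Helix, 21, 34), (Helix, 21, 8), (Helix, 30, 11), (Helix, 30, 21), (Helix, 30, 30), (Helix, 30, 34), (Helix, 30, 8), (Helix, 34, 11), (Helix, 34, 21), (Helix, 34, 30), (Helix, 34, 34), (Helix, 34, 8), (Helix, 8, 11), (Helix, 8, 21), (Helix, 8, 30), (Helix, 8, 34), (Helix, 8, 8)}
Apply σ_{qty > qty2}; surviving tuples: {(Beta, 18, 10), (Beta, 30, 10), (Beta, 30, 18), (Helix, 11, 8), (Helix, 21, 11), (Helix, 21, 8), (Helix, 30, 11), (Helix, 30, 21), (Helix, 30, 8), (Helix, 34, 11), (Helix, 34, 21), (Helix, 34, 30), (Helix, 34, 8)}
Keep only column(s) qty2, pname (7 duplicate(s) eliminated): {(10, Beta), (11, Helix), (18, Beta), (21, Helix), (30, Helix), (8, Helix)}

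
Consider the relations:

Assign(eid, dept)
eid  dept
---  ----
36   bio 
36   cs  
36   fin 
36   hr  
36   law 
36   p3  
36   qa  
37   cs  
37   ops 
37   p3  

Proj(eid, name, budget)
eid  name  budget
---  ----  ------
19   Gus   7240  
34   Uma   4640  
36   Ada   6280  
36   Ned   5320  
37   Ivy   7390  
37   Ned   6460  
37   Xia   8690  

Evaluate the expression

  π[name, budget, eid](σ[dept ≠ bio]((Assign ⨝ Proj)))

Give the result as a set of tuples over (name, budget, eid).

Joining Assign and Proj on eid yields {(36, bio, Ada, 6280), (36, bio, Ned, 5320), (36, cs, Ada, 6280), (36, cs, Ned, 5320), (36, fin, Ada, 6280), (36, fin, Ned, 5320), (36, hr, Ada, 6280), (36, hr, Ned, 5320), (36, law, Ada, 6280), (36, law, Ned, 5320), (36, p3, Ada, 6280), (36, p3, Ned, 5320), (36, qa, Ada, 6280), (36, qa, Ned, 5320), (37, cs, Ivy, 7390), (37, cs, Ned, 6460), (37, cs, Xia, 8690), (37, ops, Ivy, 7390), (37, ops, Ned, 6460), (37, ops, Xia, 8690), (37, p3, Ivy, 7390), (37, p3, Ned, 6460), (37, p3, Xia, 8690)}.
Apply σ_{dept ≠ bio}; surviving tuples: {(36, cs, Ada, 6280), (36, cs, Ned, 5320), (36, fin, Ada, 6280), (36, fin, Ned, 5320), (36, hr, Ada, 6280), (36, hr, Ned, 5320), (36, law, Ada, 6280), (36, law, Ned, 5320), (36, p3, Ada, 6280), (36, p3, Ned, 5320), (36, qa, Ada, 6280), (36, qa, Ned, 5320), (37, cs, Ivy, 7390), (37, cs, Ned, 6460), (37, cs, Xia, 8690), (37, ops, Ivy, 7390), (37, ops, Ned, 6460), (37, ops, Xia, 8690), (37, p3, Ivy, 7390), (37, p3, Ned, 6460), (37, p3, Xia, 8690)}
Projecting to name, budget, eid (16 duplicate(s) eliminated): {(Ada, 6280, 36), (Ivy, 7390, 37), (Ned, 5320, 36), (Ned, 6460, 37), (Xia, 8690, 37)}

{(Ada, 6280, 36), (Ivy, 7390, 37), (Ned, 5320, 36), (Ned, 6460, 37), (Xia, 8690, 37)}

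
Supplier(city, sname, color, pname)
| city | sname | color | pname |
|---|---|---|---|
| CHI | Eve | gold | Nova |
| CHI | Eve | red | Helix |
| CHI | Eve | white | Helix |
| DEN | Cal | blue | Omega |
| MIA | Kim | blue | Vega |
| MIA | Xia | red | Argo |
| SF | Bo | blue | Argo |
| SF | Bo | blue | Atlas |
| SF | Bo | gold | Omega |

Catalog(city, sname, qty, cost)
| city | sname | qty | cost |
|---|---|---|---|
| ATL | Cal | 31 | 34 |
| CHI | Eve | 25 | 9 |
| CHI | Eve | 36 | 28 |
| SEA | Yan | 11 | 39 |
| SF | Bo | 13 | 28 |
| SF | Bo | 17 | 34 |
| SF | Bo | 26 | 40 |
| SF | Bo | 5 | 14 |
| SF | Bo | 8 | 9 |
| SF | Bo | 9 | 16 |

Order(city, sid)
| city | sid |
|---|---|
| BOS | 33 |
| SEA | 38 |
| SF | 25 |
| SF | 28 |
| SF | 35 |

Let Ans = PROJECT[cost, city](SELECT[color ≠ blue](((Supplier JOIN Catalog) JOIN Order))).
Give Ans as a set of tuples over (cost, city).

{(14, SF), (16, SF), (28, SF), (34, SF), (40, SF), (9, SF)}

Supplier ⋈ Catalog (natural join on city, sname): {(CHI, Eve, gold, Nova, 25, 9), (CHI, Eve, gold, Nova, 36, 28), (CHI, Eve, red, Helix, 25, 9), (CHI, Eve, red, Helix, 36, 28), (CHI, Eve, white, Helix, 25, 9), (CHI, Eve, white, Helix, 36, 28), (SF, Bo, blue, Argo, 13, 28), (SF, Bo, blue, Argo, 17, 34), (SF, Bo, blue, Argo, 26, 40), (SF, Bo, blue, Argo, 5, 14), (SF, Bo, blue, Argo, 8, 9), (SF, Bo, blue, Argo, 9, 16), (SF, Bo, blue, Atlas, 13, 28), (SF, Bo, blue, Atlas, 17, 34), (SF, Bo, blue, Atlas, 26, 40), (SF, Bo, blue, Atlas, 5, 14), (SF, Bo, blue, Atlas, 8, 9), (SF, Bo, blue, Atlas, 9, 16), (SF, Bo, gold, Omega, 13, 28), (SF, Bo, gold, Omega, 17, 34), (SF, Bo, gold, Omega, 26, 40), (SF, Bo, gold, Omega, 5, 14), (SF, Bo, gold, Omega, 8, 9), (SF, Bo, gold, Omega, 9, 16)}
(Supplier JOIN Catalog) ⋈ Order (natural join on city): {(SF, Bo, blue, Argo, 13, 28, 25), (SF, Bo, blue, Argo, 13, 28, 28), (SF, Bo, blue, Argo, 13, 28, 35), (SF, Bo, blue, Argo, 17, 34, 25), (SF, Bo, blue, Argo, 17, 34, 28), (SF, Bo, blue, Argo, 17, 34, 35), (SF, Bo, blue, Argo, 26, 40, 25), (SF, Bo, blue, Argo, 26, 40, 28), (SF, Bo, blue, Argo, 26, 40, 35), (SF, Bo, blue, Argo, 5, 14, 25), (SF, Bo, blue, Argo, 5, 14, 28), (SF, Bo, blue, Argo, 5, 14, 35), (SF, Bo, blue, Argo, 8, 9, 25), (SF, Bo, blue, Argo, 8, 9, 28), (SF, Bo, blue, Argo, 8, 9, 35), (SF, Bo, blue, Argo, 9, 16, 25), (SF, Bo, blue, Argo, 9, 16, 28), (SF, Bo, blue, Argo, 9, 16, 35), (SF, Bo, blue, Atlas, 13, 28, 25), (SF, Bo, blue, Atlas, 13, 28, 28), (SF, Bo, blue, Atlas, 13, 28, 35), (SF, Bo, blue, Atlas, 17, 34, 25), (SF, Bo, blue, Atlas, 17, 34, 28), (SF, Bo, blue, Atlas, 17, 34, 35), (SF, Bo, blue, Atlas, 26, 40, 25), (SF, Bo, blue, Atlas, 26, 40, 28), (SF, Bo, blue, Atlas, 26, 40, 35), (SF, Bo, blue, Atlas, 5, 14, 25), (SF, Bo, blue, Atlas, 5, 14, 28), (SF, Bo, blue, Atlas, 5, 14, 35), (SF, Bo, blue, Atlas, 8, 9, 25), (SF, Bo, blue, Atlas, 8, 9, 28), (SF, Bo, blue, Atlas, 8, 9, 35), (SF, Bo, blue, Atlas, 9, 16, 25), (SF, Bo, blue, Atlas, 9, 16, 28), (SF, Bo, blue, Atlas, 9, 16, 35), (SF, Bo, gold, Omega, 13, 28, 25), (SF, Bo, gold, Omega, 13, 28, 28), (SF, Bo, gold, Omega, 13, 28, 35), (SF, Bo, gold, Omega, 17, 34, 25), (SF, Bo, gold, Omega, 17, 34, 28), (SF, Bo, gold, Omega, 17, 34, 35), (SF, Bo, gold, Omega, 26, 40, 25), (SF, Bo, gold, Omega, 26, 40, 28), (SF, Bo, gold, Omega, 26, 40, 35), (SF, Bo, gold, Omega, 5, 14, 25), (SF, Bo, gold, Omega, 5, 14, 28), (SF, Bo, gold, Omega, 5, 14, 35), (SF, Bo, gold, Omega, 8, 9, 25), (SF, Bo, gold, Omega, 8, 9, 28), (SF, Bo, gold, Omega, 8, 9, 35), (SF, Bo, gold, Omega, 9, 16, 25), (SF, Bo, gold, Omega, 9, 16, 28), (SF, Bo, gold, Omega, 9, 16, 35)}
Filtering on color ≠ blue leaves {(SF, Bo, gold, Omega, 13, 28, 25), (SF, Bo, gold, Omega, 13, 28, 28), (SF, Bo, gold, Omega, 13, 28, 35), (SF, Bo, gold, Omega, 17, 34, 25), (SF, Bo, gold, Omega, 17, 34, 28), (SF, Bo, gold, Omega, 17, 34, 35), (SF, Bo, gold, Omega, 26, 40, 25), (SF, Bo, gold, Omega, 26, 40, 28), (SF, Bo, gold, Omega, 26, 40, 35), (SF, Bo, gold, Omega, 5, 14, 25), (SF, Bo, gold, Omega, 5, 14, 28), (SF, Bo, gold, Omega, 5, 14, 35), (SF, Bo, gold, Omega, 8, 9, 25), (SF, Bo, gold, Omega, 8, 9, 28), (SF, Bo, gold, Omega, 8, 9, 35), (SF, Bo, gold, Omega, 9, 16, 25), (SF, Bo, gold, Omega, 9, 16, 28), (SF, Bo, gold, Omega, 9, 16, 35)}.
π[cost, city]: project onto (cost, city) (12 duplicate(s) eliminated) → {(14, SF), (16, SF), (28, SF), (34, SF), (40, SF), (9, SF)}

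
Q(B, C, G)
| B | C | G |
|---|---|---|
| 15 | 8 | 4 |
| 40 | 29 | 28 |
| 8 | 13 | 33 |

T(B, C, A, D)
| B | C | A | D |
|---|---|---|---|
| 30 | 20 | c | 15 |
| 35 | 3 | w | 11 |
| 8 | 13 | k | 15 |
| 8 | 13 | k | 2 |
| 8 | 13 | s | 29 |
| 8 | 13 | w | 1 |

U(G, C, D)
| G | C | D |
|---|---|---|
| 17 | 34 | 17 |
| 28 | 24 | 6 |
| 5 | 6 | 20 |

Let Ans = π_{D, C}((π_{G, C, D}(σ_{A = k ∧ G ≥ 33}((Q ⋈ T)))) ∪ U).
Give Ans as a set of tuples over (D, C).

Joining Q and T on B, C yields {(8, 13, 33, k, 15), (8, 13, 33, k, 2), (8, 13, 33, s, 29), (8, 13, 33, w, 1)}.
Apply σ_{A = k ∧ G ≥ 33}; surviving tuples: {(8, 13, 33, k, 15), (8, 13, 33, k, 2)}
Keep only column(s) G, C, D: {(33, 13, 15), (33, 13, 2)}
Taking the union: {(17, 34, 17), (28, 24, 6), (33, 13, 15), (33, 13, 2), (5, 6, 20)}
Keep only column(s) D, C: {(15, 13), (17, 34), (2, 13), (20, 6), (6, 24)}

{(15, 13), (17, 34), (2, 13), (20, 6), (6, 24)}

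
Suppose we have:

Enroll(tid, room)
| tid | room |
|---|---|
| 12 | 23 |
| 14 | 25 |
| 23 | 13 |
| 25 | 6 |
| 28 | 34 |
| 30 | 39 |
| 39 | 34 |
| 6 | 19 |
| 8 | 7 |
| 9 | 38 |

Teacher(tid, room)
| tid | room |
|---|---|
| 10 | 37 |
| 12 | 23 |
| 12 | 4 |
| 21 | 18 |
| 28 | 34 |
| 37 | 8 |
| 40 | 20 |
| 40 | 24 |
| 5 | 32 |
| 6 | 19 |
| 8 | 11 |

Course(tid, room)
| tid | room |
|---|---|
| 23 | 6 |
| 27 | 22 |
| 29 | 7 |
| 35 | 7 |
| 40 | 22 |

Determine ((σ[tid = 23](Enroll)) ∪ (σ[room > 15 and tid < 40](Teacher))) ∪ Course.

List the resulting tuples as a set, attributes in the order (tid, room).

{(10, 37), (12, 23), (21, 18), (23, 13), (23, 6), (27, 22), (28, 34), (29, 7), (35, 7), (40, 22), (5, 32), (6, 19)}

σ[tid = 23]: keep tuples satisfying tid = 23 → {(23, 13)}
σ[room > 15 and tid < 40]: keep tuples satisfying room > 15 and tid < 40 → {(10, 37), (12, 23), (21, 18), (28, 34), (5, 32), (6, 19)}
Set union of the two operands is {(10, 37), (12, 23), (21, 18), (23, 13), (28, 34), (5, 32), (6, 19)}.
Set union of the two operands is {(10, 37), (12, 23), (21, 18), (23, 13), (23, 6), (27, 22), (28, 34), (29, 7), (35, 7), (40, 22), (5, 32), (6, 19)}.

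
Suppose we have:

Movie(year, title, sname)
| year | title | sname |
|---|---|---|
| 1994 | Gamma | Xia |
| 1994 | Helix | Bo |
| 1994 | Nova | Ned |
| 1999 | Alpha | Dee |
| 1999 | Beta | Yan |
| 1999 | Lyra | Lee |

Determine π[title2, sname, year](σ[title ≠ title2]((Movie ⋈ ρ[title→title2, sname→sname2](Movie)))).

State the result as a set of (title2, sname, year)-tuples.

{(Alpha, Lee, 1999), (Alpha, Yan, 1999), (Beta, Dee, 1999), (Beta, Lee, 1999), (Gamma, Bo, 1994), (Gamma, Ned, 1994), (Helix, Ned, 1994), (Helix, Xia, 1994), (Lyra, Dee, 1999), (Lyra, Yan, 1999), (Nova, Bo, 1994), (Nova, Xia, 1994)}

ρ[title→title2, sname→sname2]: schema becomes (year, title2, sname2); tuples unchanged.
Joining Movie and ρ[title→title2, sname→sname2](Movie) on year yields {(1994, Gamma, Xia, Gamma, Xia), (1994, Gamma, Xia, Helix, Bo), (1994, Gamma, Xia, Nova, Ned), (1994, Helix, Bo, Gamma, Xia), (1994, Helix, Bo, Helix, Bo), (1994, Helix, Bo, Nova, Ned), (1994, Nova, Ned, Gamma, Xia), (1994, Nova, Ned, Helix, Bo), (1994, Nova, Ned, Nova, Ned), (1999, Alpha, Dee, Alpha, Dee), (1999, Alpha, Dee, Beta, Yan), (1999, Alpha, Dee, Lyra, Lee), (1999, Beta, Yan, Alpha, Dee), (1999, Beta, Yan, Beta, Yan), (1999, Beta, Yan, Lyra, Lee), (1999, Lyra, Lee, Alpha, Dee), (1999, Lyra, Lee, Beta, Yan), (1999, Lyra, Lee, Lyra, Lee)}.
Selection title ≠ title2: {(1994, Gamma, Xia, Helix, Bo), (1994, Gamma, Xia, Nova, Ned), (1994, Helix, Bo, Gamma, Xia), (1994, Helix, Bo, Nova, Ned), (1994, Nova, Ned, Gamma, Xia), (1994, Nova, Ned, Helix, Bo), (1999, Alpha, Dee, Beta, Yan), (1999, Alpha, Dee, Lyra, Lee), (1999, Beta, Yan, Alpha, Dee), (1999, Beta, Yan, Lyra, Lee), (1999, Lyra, Lee, Alpha, Dee), (1999, Lyra, Lee, Beta, Yan)}
π[title2, sname, year]: project onto (title2, sname, year) → {(Alpha, Lee, 1999), (Alpha, Yan, 1999), (Beta, Dee, 1999), (Beta, Lee, 1999), (Gamma, Bo, 1994), (Gamma, Ned, 1994), (Helix, Ned, 1994), (Helix, Xia, 1994), (Lyra, Dee, 1999), (Lyra, Yan, 1999), (Nova, Bo, 1994), (Nova, Xia, 1994)}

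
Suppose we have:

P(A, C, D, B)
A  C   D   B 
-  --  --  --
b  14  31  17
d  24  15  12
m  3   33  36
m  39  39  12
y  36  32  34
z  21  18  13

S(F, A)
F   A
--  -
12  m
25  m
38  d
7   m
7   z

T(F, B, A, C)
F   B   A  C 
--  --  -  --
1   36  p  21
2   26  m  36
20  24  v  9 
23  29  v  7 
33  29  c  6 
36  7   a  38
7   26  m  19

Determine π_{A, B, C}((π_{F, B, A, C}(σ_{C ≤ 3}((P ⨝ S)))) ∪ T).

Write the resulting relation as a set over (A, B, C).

{(a, 7, 38), (c, 29, 6), (m, 26, 19), (m, 26, 36), (m, 36, 3), (p, 36, 21), (v, 24, 9), (v, 29, 7)}

P ⋈ S (natural join on A): {(d, 24, 15, 12, 38), (m, 3, 33, 36, 12), (m, 3, 33, 36, 25), (m, 3, 33, 36, 7), (m, 39, 39, 12, 12), (m, 39, 39, 12, 25), (m, 39, 39, 12, 7), (z, 21, 18, 13, 7)}
σ[C ≤ 3]: keep tuples satisfying C ≤ 3 → {(m, 3, 33, 36, 12), (m, 3, 33, 36, 25), (m, 3, 33, 36, 7)}
π_{F, B, A, C} gives {(12, 36, m, 3), (25, 36, m, 3), (7, 36, m, 3)}.
Taking the union: {(1, 36, p, 21), (12, 36, m, 3), (2, 26, m, 36), (20, 24, v, 9), (23, 29, v, 7), (25, 36, m, 3), (33, 29, c, 6), (36, 7, a, 38), (7, 26, m, 19), (7, 36, m, 3)}
π_{A, B, C} gives {(a, 7, 38), (c, 29, 6), (m, 26, 19), (m, 26, 36), (m, 36, 3), (p, 36, 21), (v, 24, 9), (v, 29, 7)} (2 duplicate(s) eliminated).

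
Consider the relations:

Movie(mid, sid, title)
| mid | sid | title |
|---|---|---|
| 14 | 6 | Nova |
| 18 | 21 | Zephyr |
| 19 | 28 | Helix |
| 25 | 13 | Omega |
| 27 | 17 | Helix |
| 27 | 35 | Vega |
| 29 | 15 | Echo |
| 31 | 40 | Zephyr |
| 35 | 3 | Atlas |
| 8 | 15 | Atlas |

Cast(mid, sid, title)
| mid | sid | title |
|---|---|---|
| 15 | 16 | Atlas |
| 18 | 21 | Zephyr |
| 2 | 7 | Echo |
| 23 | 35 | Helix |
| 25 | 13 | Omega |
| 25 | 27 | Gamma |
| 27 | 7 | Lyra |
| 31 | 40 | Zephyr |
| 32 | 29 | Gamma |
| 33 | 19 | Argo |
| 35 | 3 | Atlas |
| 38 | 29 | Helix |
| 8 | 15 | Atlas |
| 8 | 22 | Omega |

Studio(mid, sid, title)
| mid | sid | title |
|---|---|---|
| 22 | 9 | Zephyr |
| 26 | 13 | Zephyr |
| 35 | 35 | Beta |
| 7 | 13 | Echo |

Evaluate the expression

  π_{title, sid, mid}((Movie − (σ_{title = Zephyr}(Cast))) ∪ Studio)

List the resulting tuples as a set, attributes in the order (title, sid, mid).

{(Atlas, 15, 8), (Atlas, 3, 35), (Beta, 35, 35), (Echo, 13, 7), (Echo, 15, 29), (Helix, 17, 27), (Helix, 28, 19), (Nova, 6, 14), (Omega, 13, 25), (Vega, 35, 27), (Zephyr, 13, 26), (Zephyr, 9, 22)}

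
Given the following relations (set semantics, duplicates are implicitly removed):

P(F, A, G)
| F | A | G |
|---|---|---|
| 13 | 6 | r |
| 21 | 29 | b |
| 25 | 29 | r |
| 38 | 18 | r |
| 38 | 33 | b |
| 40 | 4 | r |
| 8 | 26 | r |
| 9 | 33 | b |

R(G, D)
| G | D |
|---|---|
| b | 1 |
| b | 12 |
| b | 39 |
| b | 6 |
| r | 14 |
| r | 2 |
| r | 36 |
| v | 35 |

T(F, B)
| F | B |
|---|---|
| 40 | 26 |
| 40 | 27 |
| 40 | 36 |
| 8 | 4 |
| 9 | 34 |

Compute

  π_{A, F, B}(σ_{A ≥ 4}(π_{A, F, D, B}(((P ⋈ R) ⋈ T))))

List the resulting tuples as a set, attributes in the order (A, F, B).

P ⋈ R (natural join on G): {(13, 6, r, 14), (13, 6, r, 2), (13, 6, r, 36), (21, 29, b, 1), (21, 29, b, 12), (21, 29, b, 39), (21, 29, b, 6), (25, 29, r, 14), (25, 29, r, 2), (25, 29, r, 36), (38, 18, r, 14), (38, 18, r, 2), (38, 18, r, 36), (38, 33, b, 1), (38, 33, b, 12), (38, 33, b, 39), (38, 33, b, 6), (40, 4, r, 14), (40, 4, r, 2), (40, 4, r, 36), (8, 26, r, 14), (8, 26, r, 2), (8, 26, r, 36), (9, 33, b, 1), (9, 33, b, 12), (9, 33, b, 39), (9, 33, b, 6)}
(P ⋈ R) ⋈ T (natural join on F): {(40, 4, r, 14, 26), (40, 4, r, 14, 27), (40, 4, r, 14, 36), (40, 4, r, 2, 26), (40, 4, r, 2, 27), (40, 4, r, 2, 36), (40, 4, r, 36, 26), (40, 4, r, 36, 27), (40, 4, r, 36, 36), (8, 26, r, 14, 4), (8, 26, r, 2, 4), (8, 26, r, 36, 4), (9, 33, b, 1, 34), (9, 33, b, 12, 34), (9, 33, b, 39, 34), (9, 33, b, 6, 34)}
π[A, F, D, B]: project onto (A, F, D, B) → {(26, 8, 14, 4), (26, 8, 2, 4), (26, 8, 36, 4), (33, 9, 1, 34), (33, 9, 12, 34), (33, 9, 39, 34), (33, 9, 6, 34), (4, 40, 14, 26), (4, 40, 14, 27), (4, 40, 14, 36), (4, 40, 2, 26), (4, 40, 2, 27), (4, 40, 2, 36), (4, 40, 36, 26), (4, 40, 36, 27), (4, 40, 36, 36)}
σ[A ≥ 4]: keep tuples satisfying A ≥ 4 → {(26, 8, 14, 4), (26, 8, 2, 4), (26, 8, 36, 4), (33, 9, 1, 34), (33, 9, 12, 34), (33, 9, 39, 34), (33, 9, 6, 34), (4, 40, 14, 26), (4, 40, 14, 27), (4, 40, 14, 36), (4, 40, 2, 26), (4, 40, 2, 27), (4, 40, 2, 36), (4, 40, 36, 26), (4, 40, 36, 27), (4, 40, 36, 36)}
π[A, F, B]: project onto (A, F, B) (11 duplicate(s) eliminated) → {(26, 8, 4), (33, 9, 34), (4, 40, 26), (4, 40, 27), (4, 40, 36)}

{(26, 8, 4), (33, 9, 34), (4, 40, 26), (4, 40, 27), (4, 40, 36)}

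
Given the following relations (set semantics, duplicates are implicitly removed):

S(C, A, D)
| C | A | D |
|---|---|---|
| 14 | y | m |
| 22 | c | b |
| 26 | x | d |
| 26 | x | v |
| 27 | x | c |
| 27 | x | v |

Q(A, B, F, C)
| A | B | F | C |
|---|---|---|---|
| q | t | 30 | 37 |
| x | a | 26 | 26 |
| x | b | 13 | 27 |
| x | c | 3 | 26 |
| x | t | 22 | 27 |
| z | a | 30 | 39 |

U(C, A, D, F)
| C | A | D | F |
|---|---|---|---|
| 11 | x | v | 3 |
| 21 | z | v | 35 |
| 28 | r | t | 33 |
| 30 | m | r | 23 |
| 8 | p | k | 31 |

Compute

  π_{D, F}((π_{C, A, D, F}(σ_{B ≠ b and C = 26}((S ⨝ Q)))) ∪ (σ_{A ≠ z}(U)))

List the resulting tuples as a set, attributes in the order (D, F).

{(d, 26), (d, 3), (k, 31), (r, 23), (t, 33), (v, 26), (v, 3)}

S ⋈ Q (natural join on C, A): {(26, x, d, a, 26), (26, x, d, c, 3), (26, x, v, a, 26), (26, x, v, c, 3), (27, x, c, b, 13), (27, x, c, t, 22), (27, x, v, b, 13), (27, x, v, t, 22)}
Apply σ_{B ≠ b and C = 26}; surviving tuples: {(26, x, d, a, 26), (26, x, d, c, 3), (26, x, v, a, 26), (26, x, v, c, 3)}
π_{C, A, D, F} gives {(26, x, d, 26), (26, x, d, 3), (26, x, v, 26), (26, x, v, 3)}.
Apply σ_{A ≠ z}; surviving tuples: {(11, x, v, 3), (28, r, t, 33), (30, m, r, 23), (8, p, k, 31)}
Set union of the two operands is {(11, x, v, 3), (26, x, d, 26), (26, x, d, 3), (26, x, v, 26), (26, x, v, 3), (28, r, t, 33), (30, m, r, 23), (8, p, k, 31)}.
π_{D, F} gives {(d, 26), (d, 3), (k, 31), (r, 23), (t, 33), (v, 26), (v, 3)} (1 duplicate(s) eliminated).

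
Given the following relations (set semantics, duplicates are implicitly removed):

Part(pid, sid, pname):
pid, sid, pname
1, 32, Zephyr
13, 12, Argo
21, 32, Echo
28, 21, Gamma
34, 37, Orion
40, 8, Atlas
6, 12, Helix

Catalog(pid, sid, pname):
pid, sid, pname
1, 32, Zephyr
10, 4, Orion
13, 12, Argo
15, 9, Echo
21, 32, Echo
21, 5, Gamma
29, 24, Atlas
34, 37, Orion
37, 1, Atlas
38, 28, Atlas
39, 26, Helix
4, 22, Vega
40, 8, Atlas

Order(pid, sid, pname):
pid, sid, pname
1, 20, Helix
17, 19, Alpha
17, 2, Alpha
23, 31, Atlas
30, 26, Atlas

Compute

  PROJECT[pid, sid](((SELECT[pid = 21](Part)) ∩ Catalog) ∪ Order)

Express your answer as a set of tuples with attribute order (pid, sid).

{(1, 20), (17, 19), (17, 2), (21, 32), (23, 31), (30, 26)}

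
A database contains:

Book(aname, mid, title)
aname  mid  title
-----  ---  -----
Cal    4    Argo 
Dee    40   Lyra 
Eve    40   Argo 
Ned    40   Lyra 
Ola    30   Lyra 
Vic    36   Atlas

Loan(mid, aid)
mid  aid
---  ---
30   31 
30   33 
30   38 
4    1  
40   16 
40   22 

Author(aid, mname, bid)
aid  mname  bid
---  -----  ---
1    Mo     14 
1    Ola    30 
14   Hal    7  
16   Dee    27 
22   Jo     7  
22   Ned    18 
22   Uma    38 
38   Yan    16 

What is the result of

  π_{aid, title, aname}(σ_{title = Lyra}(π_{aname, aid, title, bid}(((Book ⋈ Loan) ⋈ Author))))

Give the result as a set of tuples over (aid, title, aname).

{(16, Lyra, Dee), (16, Lyra, Ned), (22, Lyra, Dee), (22, Lyra, Ned), (38, Lyra, Ola)}

Joining Book and Loan on mid yields {(Cal, 4, Argo, 1), (Dee, 40, Lyra, 16), (Dee, 40, Lyra, 22), (Eve, 40, Argo, 16), (Eve, 40, Argo, 22), (Ned, 40, Lyra, 16), (Ned, 40, Lyra, 22), (Ola, 30, Lyra, 31), (Ola, 30, Lyra, 33), (Ola, 30, Lyra, 38)}.
Joining (Book ⋈ Loan) and Author on aid yields {(Cal, 4, Argo, 1, Mo, 14), (Cal, 4, Argo, 1, Ola, 30), (Dee, 40, Lyra, 16, Dee, 27), (Dee, 40, Lyra, 22, Jo, 7), (Dee, 40, Lyra, 22, Ned, 18), (Dee, 40, Lyra, 22, Uma, 38), (Eve, 40, Argo, 16, Dee, 27), (Eve, 40, Argo, 22, Jo, 7), (Eve, 40, Argo, 22, Ned, 18), (Eve, 40, Argo, 22, Uma, 38), (Ned, 40, Lyra, 16, Dee, 27), (Ned, 40, Lyra, 22, Jo, 7), (Ned, 40, Lyra, 22, Ned, 18), (Ned, 40, Lyra, 22, Uma, 38), (Ola, 30, Lyra, 38, Yan, 16)}.
Projecting to aname, aid, title, bid: {(Cal, 1, Argo, 14), (Cal, 1, Argo, 30), (Dee, 16, Lyra, 27), (Dee, 22, Lyra, 18), (Dee, 22, Lyra, 38), (Dee, 22, Lyra, 7), (Eve, 16, Argo, 27), (Eve, 22, Argo, 18), (Eve, 22, Argo, 38), (Eve, 22, Argo, 7), (Ned, 16, Lyra, 27), (Ned, 22, Lyra, 18), (Ned, 22, Lyra, 38), (Ned, 22, Lyra, 7), (Ola, 38, Lyra, 16)}
Apply σ_{title = Lyra}; surviving tuples: {(Dee, 16, Lyra, 27), (Dee, 22, Lyra, 18), (Dee, 22, Lyra, 38), (Dee, 22, Lyra, 7), (Ned, 16, Lyra, 27), (Ned, 22, Lyra, 18), (Ned, 22, Lyra, 38), (Ned, 22, Lyra, 7), (Ola, 38, Lyra, 16)}
Projecting to aid, title, aname (4 duplicate(s) eliminated): {(16, Lyra, Dee), (16, Lyra, Ned), (22, Lyra, Dee), (22, Lyra, Ned), (38, Lyra, Ola)}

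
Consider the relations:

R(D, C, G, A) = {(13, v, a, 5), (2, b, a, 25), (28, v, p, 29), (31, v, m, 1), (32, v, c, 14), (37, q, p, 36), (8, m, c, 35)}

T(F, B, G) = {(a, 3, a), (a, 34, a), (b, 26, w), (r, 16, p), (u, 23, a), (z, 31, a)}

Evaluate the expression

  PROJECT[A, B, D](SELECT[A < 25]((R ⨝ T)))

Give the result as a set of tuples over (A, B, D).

R ⋈ T (natural join on G): {(13, v, a, 5, a, 3), (13, v, a, 5, a, 34), (13, v, a, 5, u, 23), (13, v, a, 5, z, 31), (2, b, a, 25, a, 3), (2, b, a, 25, a, 34), (2, b, a, 25, u, 23), (2, b, a, 25, z, 31), (28, v, p, 29, r, 16), (37, q, p, 36, r, 16)}
Filtering on A < 25 leaves {(13, v, a, 5, a, 3), (13, v, a, 5, a, 34), (13, v, a, 5, u, 23), (13, v, a, 5, z, 31)}.
Projecting to A, B, D: {(5, 23, 13), (5, 3, 13), (5, 31, 13), (5, 34, 13)}

{(5, 23, 13), (5, 3, 13), (5, 31, 13), (5, 34, 13)}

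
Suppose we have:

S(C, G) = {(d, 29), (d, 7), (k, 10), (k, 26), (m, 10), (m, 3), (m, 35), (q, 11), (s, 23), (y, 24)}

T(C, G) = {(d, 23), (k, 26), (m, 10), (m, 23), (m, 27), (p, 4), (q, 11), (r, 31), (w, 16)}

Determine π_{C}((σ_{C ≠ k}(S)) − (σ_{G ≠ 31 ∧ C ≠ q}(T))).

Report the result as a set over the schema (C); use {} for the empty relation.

{d, m, q, s, y}

Filtering on C ≠ k leaves {(d, 29), (d, 7), (m, 10), (m, 3), (m, 35), (q, 11), (s, 23), (y, 24)}.
Filtering on G ≠ 31 ∧ C ≠ q leaves {(d, 23), (k, 26), (m, 10), (m, 23), (m, 27), (p, 4), (w, 16)}.
Taking the difference: {(d, 29), (d, 7), (m, 3), (m, 35), (q, 11), (s, 23), (y, 24)}
Keep only column(s) C (2 duplicate(s) eliminated): {d, m, q, s, y}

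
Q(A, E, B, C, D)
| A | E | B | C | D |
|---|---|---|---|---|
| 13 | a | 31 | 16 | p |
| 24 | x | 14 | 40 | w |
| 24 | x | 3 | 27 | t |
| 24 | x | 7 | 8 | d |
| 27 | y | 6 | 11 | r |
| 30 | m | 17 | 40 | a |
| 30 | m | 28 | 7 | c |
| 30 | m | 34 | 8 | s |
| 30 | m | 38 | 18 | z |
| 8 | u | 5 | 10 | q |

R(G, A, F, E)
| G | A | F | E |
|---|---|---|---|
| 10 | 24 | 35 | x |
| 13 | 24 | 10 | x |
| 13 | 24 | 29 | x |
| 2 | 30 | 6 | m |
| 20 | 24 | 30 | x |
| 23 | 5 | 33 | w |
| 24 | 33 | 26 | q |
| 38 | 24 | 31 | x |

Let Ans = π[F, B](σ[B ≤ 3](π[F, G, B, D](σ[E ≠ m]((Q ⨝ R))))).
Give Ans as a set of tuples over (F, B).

{(10, 3), (29, 3), (30, 3), (31, 3), (35, 3)}

Q ⋈ R (natural join on A, E): {(24, x, 14, 40, w, 10, 35), (24, x, 14, 40, w, 13, 10), (24, x, 14, 40, w, 13, 29), (24, x, 14, 40, w, 20, 30), (24, x, 14, 40, w, 38, 31), (24, x, 3, 27, t, 10, 35), (24, x, 3, 27, t, 13, 10), (24, x, 3, 27, t, 13, 29), (24, x, 3, 27, t, 20, 30), (24, x, 3, 27, t, 38, 31), (24, x, 7, 8, d, 10, 35), (24, x, 7, 8, d, 13, 10), (24, x, 7, 8, d, 13, 29), (24, x, 7, 8, d, 20, 30), (24, x, 7, 8, d, 38, 31), (30, m, 17, 40, a, 2, 6), (30, m, 28, 7, c, 2, 6), (30, m, 34, 8, s, 2, 6), (30, m, 38, 18, z, 2, 6)}
σ[E ≠ m]: keep tuples satisfying E ≠ m → {(24, x, 14, 40, w, 10, 35), (24, x, 14, 40, w, 13, 10), (24, x, 14, 40, w, 13, 29), (24, x, 14, 40, w, 20, 30), (24, x, 14, 40, w, 38, 31), (24, x, 3, 27, t, 10, 35), (24, x, 3, 27, t, 13, 10), (24, x, 3, 27, t, 13, 29), (24, x, 3, 27, t, 20, 30), (24, x, 3, 27, t, 38, 31), (24, x, 7, 8, d, 10, 35), (24, x, 7, 8, d, 13, 10), (24, x, 7, 8, d, 13, 29), (24, x, 7, 8, d, 20, 30), (24, x, 7, 8, d, 38, 31)}
Keep only column(s) F, G, B, D: {(10, 13, 14, w), (10, 13, 3, t), (10, 13, 7, d), (29, 13, 14, w), (29, 13, 3, t), (29, 13, 7, d), (30, 20, 14, w), (30, 20, 3, t), (30, 20, 7, d), (31, 38, 14, w), (31, 38, 3, t), (31, 38, 7, d), (35, 10, 14, w), (35, 10, 3, t), (35, 10, 7, d)}
σ[B ≤ 3]: keep tuples satisfying B ≤ 3 → {(10, 13, 3, t), (29, 13, 3, t), (30, 20, 3, t), (31, 38, 3, t), (35, 10, 3, t)}
Keep only column(s) F, B: {(10, 3), (29, 3), (30, 3), (31, 3), (35, 3)}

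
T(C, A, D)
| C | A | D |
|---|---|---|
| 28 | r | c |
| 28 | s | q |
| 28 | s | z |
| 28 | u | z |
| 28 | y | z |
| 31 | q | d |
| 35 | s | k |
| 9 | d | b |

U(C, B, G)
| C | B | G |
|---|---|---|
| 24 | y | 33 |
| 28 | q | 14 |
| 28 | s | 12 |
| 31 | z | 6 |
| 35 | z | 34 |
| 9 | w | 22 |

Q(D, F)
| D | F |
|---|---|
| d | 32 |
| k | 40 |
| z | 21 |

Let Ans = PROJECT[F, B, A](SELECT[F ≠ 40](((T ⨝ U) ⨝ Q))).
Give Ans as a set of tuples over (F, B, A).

T ⋈ U (natural join on C): {(28, r, c, q, 14), (28, r, c, s, 12), (28, s, q, q, 14), (28, s, q, s, 12), (28, s, z, q, 14), (28, s, z, s, 12), (28, u, z, q, 14), (28, u, z, s, 12), (28, y, z, q, 14), (28, y, z, s, 12), (31, q, d, z, 6), (35, s, k, z, 34), (9, d, b, w, 22)}
(T ⨝ U) ⋈ Q (natural join on D): {(28, s, z, q, 14, 21), (28, s, z, s, 12, 21), (28, u, z, q, 14, 21), (28, u, z, s, 12, 21), (28, y, z, q, 14, 21), (28, y, z, s, 12, 21), (31, q, d, z, 6, 32), (35, s, k, z, 34, 40)}
Filtering on F ≠ 40 leaves {(28, s, z, q, 14, 21), (28, s, z, s, 12, 21), (28, u, z, q, 14, 21), (28, u, z, s, 12, 21), (28, y, z, q, 14, 21), (28, y, z, s, 12, 21), (31, q, d, z, 6, 32)}.
π[F, B, A]: project onto (F, B, A) → {(21, q, s), (21, q, u), (21, q, y), (21, s, s), (21, s, u), (21, s, y), (32, z, q)}

{(21, q, s), (21, q, u), (21, q, y), (21, s, s), (21, s, u), (21, s, y), (32, z, q)}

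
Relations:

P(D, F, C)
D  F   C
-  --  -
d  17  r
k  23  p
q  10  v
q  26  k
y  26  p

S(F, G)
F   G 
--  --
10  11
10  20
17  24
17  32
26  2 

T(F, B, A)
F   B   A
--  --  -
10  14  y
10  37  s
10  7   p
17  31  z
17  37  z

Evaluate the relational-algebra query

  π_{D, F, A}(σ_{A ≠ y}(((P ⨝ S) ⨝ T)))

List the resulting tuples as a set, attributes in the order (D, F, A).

P ⋈ S (natural join on F): {(d, 17, r, 24), (d, 17, r, 32), (q, 10, v, 11), (q, 10, v, 20), (q, 26, k, 2), (y, 26, p, 2)}
(P ⨝ S) ⋈ T (natural join on F): {(d, 17, r, 24, 31, z), (d, 17, r, 24, 37, z), (d, 17, r, 32, 31, z), (d, 17, r, 32, 37, z), (q, 10, v, 11, 14, y), (q, 10, v, 11, 37, s), (q, 10, v, 11, 7, p), (q, 10, v, 20, 14, y), (q, 10, v, 20, 37, s), (q, 10, v, 20, 7, p)}
Selection A ≠ y: {(d, 17, r, 24, 31, z), (d, 17, r, 24, 37, z), (d, 17, r, 32, 31, z), (d, 17, r, 32, 37, z), (q, 10, v, 11, 37, s), (q, 10, v, 11, 7, p), (q, 10, v, 20, 37, s), (q, 10, v, 20, 7, p)}
π_{D, F, A} gives {(d, 17, z), (q, 10, p), (q, 10, s)} (5 duplicate(s) eliminated).

{(d, 17, z), (q, 10, p), (q, 10, s)}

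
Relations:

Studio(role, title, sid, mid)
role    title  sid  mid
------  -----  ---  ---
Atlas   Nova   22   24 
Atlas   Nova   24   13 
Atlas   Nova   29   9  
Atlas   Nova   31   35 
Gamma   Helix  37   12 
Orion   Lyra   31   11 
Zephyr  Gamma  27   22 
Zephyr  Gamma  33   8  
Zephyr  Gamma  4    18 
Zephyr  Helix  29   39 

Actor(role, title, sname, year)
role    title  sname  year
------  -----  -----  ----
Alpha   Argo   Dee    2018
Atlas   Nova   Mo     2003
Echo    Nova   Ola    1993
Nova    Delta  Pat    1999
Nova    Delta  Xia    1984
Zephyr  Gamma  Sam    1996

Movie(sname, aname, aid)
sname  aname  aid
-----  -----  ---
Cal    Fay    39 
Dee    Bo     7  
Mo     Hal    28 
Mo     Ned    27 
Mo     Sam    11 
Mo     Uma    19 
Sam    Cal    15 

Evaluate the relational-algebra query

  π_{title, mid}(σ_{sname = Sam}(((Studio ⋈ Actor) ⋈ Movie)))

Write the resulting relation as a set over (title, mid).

{(Gamma, 18), (Gamma, 22), (Gamma, 8)}

Natural join on role, title: {(Atlas, Nova, 22, 24, Mo, 2003), (Atlas, Nova, 24, 13, Mo, 2003), (Atlas, Nova, 29, 9, Mo, 2003), (Atlas, Nova, 31, 35, Mo, 2003), (Zephyr, Gamma, 27, 22, Sam, 1996), (Zephyr, Gamma, 33, 8, Sam, 1996), (Zephyr, Gamma, 4, 18, Sam, 1996)}
Natural join on sname: {(Atlas, Nova, 22, 24, Mo, 2003, Hal, 28), (Atlas, Nova, 22, 24, Mo, 2003, Ned, 27), (Atlas, Nova, 22, 24, Mo, 2003, Sam, 11), (Atlas, Nova, 22, 24, Mo, 2003, Uma, 19), (Atlas, Nova, 24, 13, Mo, 2003, Hal, 28), (Atlas, Nova, 24, 13, Mo, 2003, Ned, 27), (Atlas, Nova, 24, 13, Mo, 2003, Sam, 11), (Atlas, Nova, 24, 13, Mo, 2003, Uma, 19), (Atlas, Nova, 29, 9, Mo, 2003, Hal, 28), (Atlas, Nova, 29, 9, Mo, 2003, Ned, 27), (Atlas, Nova, 29, 9, Mo, 2003, Sam, 11), (Atlas, Nova, 29, 9, Mo, 2003, Uma, 19), (Atlas, Nova, 31, 35, Mo, 2003, Hal, 28), (Atlas, Nova, 31, 35, Mo, 2003, Ned, 27), (Atlas, Nova, 31, 35, Mo, 2003, Sam, 11), (Atlas, Nova, 31, 35, Mo, 2003, Uma, 19), (Zephyr, Gamma, 27, 22, Sam, 1996, Cal, 15), (Zephyr, Gamma, 33, 8, Sam, 1996, Cal, 15), (Zephyr, Gamma, 4, 18, Sam, 1996, Cal, 15)}
Filtering on sname = Sam leaves {(Zephyr, Gamma, 27, 22, Sam, 1996, Cal, 15), (Zephyr, Gamma, 33, 8, Sam, 1996, Cal, 15), (Zephyr, Gamma, 4, 18, Sam, 1996, Cal, 15)}.
Projecting to title, mid: {(Gamma, 18), (Gamma, 22), (Gamma, 8)}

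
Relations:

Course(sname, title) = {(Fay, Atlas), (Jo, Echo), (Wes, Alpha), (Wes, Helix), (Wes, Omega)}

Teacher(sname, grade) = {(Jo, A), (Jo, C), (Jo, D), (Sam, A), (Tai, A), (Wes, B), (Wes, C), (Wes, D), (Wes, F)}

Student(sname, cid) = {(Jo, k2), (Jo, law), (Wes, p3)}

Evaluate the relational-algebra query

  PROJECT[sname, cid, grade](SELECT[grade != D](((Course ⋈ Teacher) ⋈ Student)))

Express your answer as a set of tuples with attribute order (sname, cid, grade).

Natural join on sname: {(Jo, Echo, A), (Jo, Echo, C), (Jo, Echo, D), (Wes, Alpha, B), (Wes, Alpha, C), (Wes, Alpha, D), (Wes, Alpha, F), (Wes, Helix, B), (Wes, Helix, C), (Wes, Helix, D), (Wes, Helix, F), (Wes, Omega, B), (Wes, Omega, C), (Wes, Omega, D), (Wes, Omega, F)}
Natural join on sname: {(Jo, Echo, A, k2), (Jo, Echo, A, law), (Jo, Echo, C, k2), (Jo, Echo, C, law), (Jo, Echo, D, k2), (Jo, Echo, D, law), (Wes, Alpha, B, p3), (Wes, Alpha, C, p3), (Wes, Alpha, D, p3), (Wes, Alpha, F, p3), (Wes, Helix, B, p3), (Wes, Helix, C, p3), (Wes, Helix, D, p3), (Wes, Helix, F, p3), (Wes, Omega, B, p3), (Wes, Omega, C, p3), (Wes, Omega, D, p3), (Wes, Omega, F, p3)}
Filtering on grade != D leaves {(Jo, Echo, A, k2), (Jo, Echo, A, law), (Jo, Echo, C, k2), (Jo, Echo, C, law), (Wes, Alpha, B, p3), (Wes, Alpha, C, p3), (Wes, Alpha, F, p3), (Wes, Helix, B, p3), (Wes, Helix, C, p3), (Wes, Helix, F, p3), (Wes, Omega, B, p3), (Wes, Omega, C, p3), (Wes, Omega, F, p3)}.
π[sname, cid, grade]: project onto (sname, cid, grade) (6 duplicate(s) eliminated) → {(Jo, k2, A), (Jo, k2, C), (Jo, law, A), (Jo, law, C), (Wes, p3, B), (Wes, p3, C), (Wes, p3, F)}

{(Jo, k2, A), (Jo, k2, C), (Jo, law, A), (Jo, law, C), (Wes, p3, B), (Wes, p3, C), (Wes, p3, F)}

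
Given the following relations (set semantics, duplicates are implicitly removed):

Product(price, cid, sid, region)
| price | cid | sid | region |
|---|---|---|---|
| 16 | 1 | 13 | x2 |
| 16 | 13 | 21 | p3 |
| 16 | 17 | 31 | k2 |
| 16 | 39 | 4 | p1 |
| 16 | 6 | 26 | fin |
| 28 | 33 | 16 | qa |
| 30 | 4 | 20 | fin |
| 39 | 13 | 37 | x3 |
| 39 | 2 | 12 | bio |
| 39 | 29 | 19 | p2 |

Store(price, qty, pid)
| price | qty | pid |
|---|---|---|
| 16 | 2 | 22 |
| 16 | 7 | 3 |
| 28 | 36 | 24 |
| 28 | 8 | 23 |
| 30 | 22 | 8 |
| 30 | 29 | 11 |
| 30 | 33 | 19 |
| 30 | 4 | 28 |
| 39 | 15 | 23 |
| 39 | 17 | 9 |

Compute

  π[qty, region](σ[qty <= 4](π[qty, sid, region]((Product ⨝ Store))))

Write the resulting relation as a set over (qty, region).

{(2, fin), (2, k2), (2, p1), (2, p3), (2, x2), (4, fin)}

Product ⋈ Store (natural join on price): {(16, 1, 13, x2, 2, 22), (16, 1, 13, x2, 7, 3), (16, 13, 21, p3, 2, 22), (16, 13, 21, p3, 7, 3), (16, 17, 31, k2, 2, 22), (16, 17, 31, k2, 7, 3), (16, 39, 4, p1, 2, 22), (16, 39, 4, p1, 7, 3), (16, 6, 26, fin, 2, 22), (16, 6, 26, fin, 7, 3), (28, 33, 16, qa, 36, 24), (28, 33, 16, qa, 8, 23), (30, 4, 20, fin, 22, 8), (30, 4, 20, fin, 29, 11), (30, 4, 20, fin, 33, 19), (30, 4, 20, fin, 4, 28), (39, 13, 37, x3, 15, 23), (39, 13, 37, x3, 17, 9), (39, 2, 12, bio, 15, 23), (39, 2, 12, bio, 17, 9), (39, 29, 19, p2, 15, 23), (39, 29, 19, p2, 17, 9)}
Keep only column(s) qty, sid, region: {(15, 12, bio), (15, 19, p2), (15, 37, x3), (17, 12, bio), (17, 19, p2), (17, 37, x3), (2, 13, x2), (2, 21, p3), (2, 26, fin), (2, 31, k2), (2, 4, p1), (22, 20, fin), (29, 20, fin), (33, 20, fin), (36, 16, qa), (4, 20, fin), (7, 13, x2), (7, 21, p3), (7, 26, fin), (7, 31, k2), (7, 4, p1), (8, 16, qa)}
Filtering on qty <= 4 leaves {(2, 13, x2), (2, 21, p3), (2, 26, fin), (2, 31, k2), (2, 4, p1), (4, 20, fin)}.
Keep only column(s) qty, region: {(2, fin), (2, k2), (2, p1), (2, p3), (2, x2), (4, fin)}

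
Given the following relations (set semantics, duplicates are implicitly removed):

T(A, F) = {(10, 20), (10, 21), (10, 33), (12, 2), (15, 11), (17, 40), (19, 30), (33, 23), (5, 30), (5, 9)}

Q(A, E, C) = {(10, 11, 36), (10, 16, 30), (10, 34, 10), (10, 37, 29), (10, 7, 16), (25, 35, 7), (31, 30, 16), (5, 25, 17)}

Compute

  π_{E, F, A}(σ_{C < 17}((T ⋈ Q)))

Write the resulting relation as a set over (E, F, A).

{(34, 20, 10), (34, 21, 10), (34, 33, 10), (7, 20, 10), (7, 21, 10), (7, 33, 10)}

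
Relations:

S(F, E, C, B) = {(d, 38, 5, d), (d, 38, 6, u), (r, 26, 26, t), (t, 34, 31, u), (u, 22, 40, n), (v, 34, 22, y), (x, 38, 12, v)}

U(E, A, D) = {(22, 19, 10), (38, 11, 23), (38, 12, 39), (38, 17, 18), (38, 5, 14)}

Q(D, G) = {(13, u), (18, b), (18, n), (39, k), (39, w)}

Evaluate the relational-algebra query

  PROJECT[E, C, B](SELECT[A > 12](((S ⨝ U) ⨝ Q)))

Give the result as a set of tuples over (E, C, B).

{(38, 12, v), (38, 5, d), (38, 6, u)}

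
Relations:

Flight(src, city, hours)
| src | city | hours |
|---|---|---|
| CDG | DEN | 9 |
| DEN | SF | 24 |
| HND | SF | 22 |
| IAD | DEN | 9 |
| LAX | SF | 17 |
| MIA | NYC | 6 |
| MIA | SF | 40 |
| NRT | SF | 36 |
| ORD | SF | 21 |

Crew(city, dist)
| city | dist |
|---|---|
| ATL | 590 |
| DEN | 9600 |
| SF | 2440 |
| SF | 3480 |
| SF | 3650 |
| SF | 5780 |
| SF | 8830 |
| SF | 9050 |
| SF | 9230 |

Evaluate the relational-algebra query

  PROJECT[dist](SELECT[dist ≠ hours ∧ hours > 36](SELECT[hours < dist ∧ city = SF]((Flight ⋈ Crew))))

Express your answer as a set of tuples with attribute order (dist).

{2440, 3480, 3650, 5780, 8830, 9050, 9230}

Flight ⋈ Crew (natural join on city): {(CDG, DEN, 9, 9600), (DEN, SF, 24, 2440), (DEN, SF, 24, 3480), (DEN, SF, 24, 3650), (DEN, SF, 24, 5780), (DEN, SF, 24, 8830), (DEN, SF, 24, 9050), (DEN, SF, 24, 9230), (HND, SF, 22, 2440), (HND, SF, 22, 3480), (HND, SF, 22, 3650), (HND, SF, 22, 5780), (HND, SF, 22, 8830), (HND, SF, 22, 9050), (HND, SF, 22, 9230), (IAD, DEN, 9, 9600), (LAX, SF, 17, 2440), (LAX, SF, 17, 3480), (LAX, SF, 17, 3650), (LAX, SF, 17, 5780), (LAX, SF, 17, 8830), (LAX, SF, 17, 9050), (LAX, SF, 17, 9230), (MIA, SF, 40, 2440), (MIA, SF, 40, 3480), (MIA, SF, 40, 3650), (MIA, SF, 40, 5780), (MIA, SF, 40, 8830), (MIA, SF, 40, 9050), (MIA, SF, 40, 9230), (NRT, SF, 36, 2440), (NRT, SF, 36, 3480), (NRT, SF, 36, 3650), (NRT, SF, 36, 5780), (NRT, SF, 36, 8830), (NRT, SF, 36, 9050), (NRT, SF, 36, 9230), (ORD, SF, 21, 2440), (ORD, SF, 21, 3480), (ORD, SF, 21, 3650), (ORD, SF, 21, 5780), (ORD, SF, 21, 8830), (ORD, SF, 21, 9050), (ORD, SF, 21, 9230)}
Apply σ_{hours < dist ∧ city = SF}; surviving tuples: {(DEN, SF, 24, 2440), (DEN, SF, 24, 3480), (DEN, SF, 24, 3650), (DEN, SF, 24, 5780), (DEN, SF, 24, 8830), (DEN, SF, 24, 9050), (DEN, SF, 24, 9230), (HND, SF, 22, 2440), (HND, SF, 22, 3480), (HND, SF, 22, 3650), (HND, SF, 22, 5780), (HND, SF, 22, 8830), (HND, SF, 22, 9050), (HND, SF, 22, 9230), (LAX, SF, 17, 2440), (LAX, SF, 17, 3480), (LAX, SF, 17, 3650), (LAX, SF, 17, 5780), (LAX, SF, 17, 8830), (LAX, SF, 17, 9050), (LAX, SF, 17, 9230), (MIA, SF, 40, 2440), (MIA, SF, 40, 3480), (MIA, SF, 40, 3650), (MIA, SF, 40, 5780), (MIA, SF, 40, 8830), (MIA, SF, 40, 9050), (MIA, SF, 40, 9230), (NRT, SF, 36, 2440), (NRT, SF, 36, 3480), (NRT, SF, 36, 3650), (NRT, SF, 36, 5780), (NRT, SF, 36, 8830), (NRT, SF, 36, 9050), (NRT, SF, 36, 9230), (ORD, SF, 21, 2440), (ORD, SF, 21, 3480), (ORD, SF, 21, 3650), (ORD, SF, 21, 5780), (ORD, SF, 21, 8830), (ORD, SF, 21, 9050), (ORD, SF, 21, 9230)}
Apply σ_{dist ≠ hours ∧ hours > 36}; surviving tuples: {(MIA, SF, 40, 2440), (MIA, SF, 40, 3480), (MIA, SF, 40, 3650), (MIA, SF, 40, 5780), (MIA, SF, 40, 8830), (MIA, SF, 40, 9050), (MIA, SF, 40, 9230)}
π[dist]: project onto (dist) → {2440, 3480, 3650, 5780, 8830, 9050, 9230}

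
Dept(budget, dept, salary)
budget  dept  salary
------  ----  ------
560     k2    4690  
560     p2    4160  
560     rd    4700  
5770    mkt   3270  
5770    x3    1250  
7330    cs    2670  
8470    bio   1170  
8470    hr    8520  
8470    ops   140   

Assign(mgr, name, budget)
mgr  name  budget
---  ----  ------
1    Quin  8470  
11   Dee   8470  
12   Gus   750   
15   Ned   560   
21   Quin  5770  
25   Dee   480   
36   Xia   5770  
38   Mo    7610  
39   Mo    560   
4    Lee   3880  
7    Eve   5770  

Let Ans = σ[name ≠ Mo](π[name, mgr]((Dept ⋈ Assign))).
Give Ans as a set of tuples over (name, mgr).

Dept ⋈ Assign (natural join on budget): {(560, k2, 4690, 15, Ned), (560, k2, 4690, 39, Mo), (560, p2, 4160, 15, Ned), (560, p2, 4160, 39, Mo), (560, rd, 4700, 15, Ned), (560, rd, 4700, 39, Mo), (5770, mkt, 3270, 21, Quin), (5770, mkt, 3270, 36, Xia), (5770, mkt, 3270, 7, Eve), (5770, x3, 1250, 21, Quin), (5770, x3, 1250, 36, Xia), (5770, x3, 1250, 7, Eve), (8470, bio, 1170, 1, Quin), (8470, bio, 1170, 11, Dee), (8470, hr, 8520, 1, Quin), (8470, hr, 8520, 11, Dee), (8470, ops, 140, 1, Quin), (8470, ops, 140, 11, Dee)}
Keep only column(s) name, mgr (11 duplicate(s) eliminated): {(Dee, 11), (Eve, 7), (Mo, 39), (Ned, 15), (Quin, 1), (Quin, 21), (Xia, 36)}
σ[name ≠ Mo]: keep tuples satisfying name ≠ Mo → {(Dee, 11), (Eve, 7), (Ned, 15), (Quin, 1), (Quin, 21), (Xia, 36)}

{(Dee, 11), (Eve, 7), (Ned, 15), (Quin, 1), (Quin, 21), (Xia, 36)}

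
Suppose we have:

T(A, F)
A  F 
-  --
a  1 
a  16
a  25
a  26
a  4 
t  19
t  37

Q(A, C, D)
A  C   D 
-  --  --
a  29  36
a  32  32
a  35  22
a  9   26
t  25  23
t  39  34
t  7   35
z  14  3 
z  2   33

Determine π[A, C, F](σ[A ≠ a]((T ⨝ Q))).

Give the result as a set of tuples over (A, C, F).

Natural join on A: {(a, 1, 29, 36), (a, 1, 32, 32), (a, 1, 35, 22), (a, 1, 9, 26), (a, 16, 29, 36), (a, 16, 32, 32), (a, 16, 35, 22), (a, 16, 9, 26), (a, 25, 29, 36), (a, 25, 32, 32), (a, 25, 35, 22), (a, 25, 9, 26), (a, 26, 29, 36), (a, 26, 32, 32), (a, 26, 35, 22), (a, 26, 9, 26), (a, 4, 29, 36), (a, 4, 32, 32), (a, 4, 35, 22), (a, 4, 9, 26), (t, 19, 25, 23), (t, 19, 39, 34), (t, 19, 7, 35), (t, 37, 25, 23), (t, 37, 39, 34), (t, 37, 7, 35)}
Selection A ≠ a: {(t, 19, 25, 23), (t, 19, 39, 34), (t, 19, 7, 35), (t, 37, 25, 23), (t, 37, 39, 34), (t, 37, 7, 35)}
π_{A, C, F} gives {(t, 25, 19), (t, 25, 37), (t, 39, 19), (t, 39, 37), (t, 7, 19), (t, 7, 37)}.

{(t, 25, 19), (t, 25, 37), (t, 39, 19), (t, 39, 37), (t, 7, 19), (t, 7, 37)}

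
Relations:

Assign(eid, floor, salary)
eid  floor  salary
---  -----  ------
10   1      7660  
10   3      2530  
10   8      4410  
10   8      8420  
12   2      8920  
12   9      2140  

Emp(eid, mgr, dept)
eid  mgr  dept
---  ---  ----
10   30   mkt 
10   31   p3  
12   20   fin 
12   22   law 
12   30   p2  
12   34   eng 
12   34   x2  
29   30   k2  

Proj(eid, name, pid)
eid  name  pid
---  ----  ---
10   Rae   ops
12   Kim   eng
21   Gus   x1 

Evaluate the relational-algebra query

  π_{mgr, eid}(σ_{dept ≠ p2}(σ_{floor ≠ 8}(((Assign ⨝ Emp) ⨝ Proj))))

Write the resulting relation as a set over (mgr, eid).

Assign ⋈ Emp (natural join on eid): {(10, 1, 7660, 30, mkt), (10, 1, 7660, 31, p3), (10, 3, 2530, 30, mkt), (10, 3, 2530, 31, p3), (10, 8, 4410, 30, mkt), (10, 8, 4410, 31, p3), (10, 8, 8420, 30, mkt), (10, 8, 8420, 31, p3), (12, 2, 8920, 20, fin), (12, 2, 8920, 22, law), (12, 2, 8920, 30, p2), (12, 2, 8920, 34, eng), (12, 2, 8920, 34, x2), (12, 9, 2140, 20, fin), (12, 9, 2140, 22, law), (12, 9, 2140, 30, p2), (12, 9, 2140, 34, eng), (12, 9, 2140, 34, x2)}
(Assign ⨝ Emp) ⋈ Proj (natural join on eid): {(10, 1, 7660, 30, mkt, Rae, ops), (10, 1, 7660, 31, p3, Rae, ops), (10, 3, 2530, 30, mkt, Rae, ops), (10, 3, 2530, 31, p3, Rae, ops), (10, 8, 4410, 30, mkt, Rae, ops), (10, 8, 4410, 31, p3, Rae, ops), (10, 8, 8420, 30, mkt, Rae, ops), (10, 8, 8420, 31, p3, Rae, ops), (12, 2, 8920, 20, fin, Kim, eng), (12, 2, 8920, 22, law, Kim, eng), (12, 2, 8920, 30, p2, Kim, eng), (12, 2, 8920, 34, eng, Kim, eng), (12, 2, 8920, 34, x2, Kim, eng), (12, 9, 2140, 20, fin, Kim, eng), (12, 9, 2140, 22, law, Kim, eng), (12, 9, 2140, 30, p2, Kim, eng), (12, 9, 2140, 34, eng, Kim, eng), (12, 9, 2140, 34, x2, Kim, eng)}
σ[floor ≠ 8]: keep tuples satisfying floor ≠ 8 → {(10, 1, 7660, 30, mkt, Rae, ops), (10, 1, 7660, 31, p3, Rae, ops), (10, 3, 2530, 30, mkt, Rae, ops), (10, 3, 2530, 31, p3, Rae, ops), (12, 2, 8920, 20, fin, Kim, eng), (12, 2, 8920, 22, law, Kim, eng), (12, 2, 8920, 30, p2, Kim, eng), (12, 2, 8920, 34, eng, Kim, eng), (12, 2, 8920, 34, x2, Kim, eng), (12, 9, 2140, 20, fin, Kim, eng), (12, 9, 2140, 22, law, Kim, eng), (12, 9, 2140, 30, p2, Kim, eng), (12, 9, 2140, 34, eng, Kim, eng), (12, 9, 2140, 34, x2, Kim, eng)}
σ[dept ≠ p2]: keep tuples satisfying dept ≠ p2 → {(10, 1, 7660, 30, mkt, Rae, ops), (10, 1, 7660, 31, p3, Rae, ops), (10, 3, 2530, 30, mkt, Rae, ops), (10, 3, 2530, 31, p3, Rae, ops), (12, 2, 8920, 20, fin, Kim, eng), (12, 2, 8920, 22, law, Kim, eng), (12, 2, 8920, 34, eng, Kim, eng), (12, 2, 8920, 34, x2, Kim, eng), (12, 9, 2140, 20, fin, Kim, eng), (12, 9, 2140, 22, law, Kim, eng), (12, 9, 2140, 34, eng, Kim, eng), (12, 9, 2140, 34, x2, Kim, eng)}
π[mgr, eid]: project onto (mgr, eid) (7 duplicate(s) eliminated) → {(20, 12), (22, 12), (30, 10), (31, 10), (34, 12)}

{(20, 12), (22, 12), (30, 10), (31, 10), (34, 12)}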